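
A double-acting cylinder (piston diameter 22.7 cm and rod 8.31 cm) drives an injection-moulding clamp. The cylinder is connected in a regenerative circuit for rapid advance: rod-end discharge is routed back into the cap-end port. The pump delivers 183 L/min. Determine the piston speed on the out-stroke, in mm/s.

In regeneration the rod-end outflow joins the pump flow into the cap end, so the net volume the pump must supply per unit advance equals the rod cross-section area.
Rod cross-section A_rod = π/4 × (8.31 cm)² = 54.24 cm^2
v = Q_pump / A_rod

v ≈ 562 mm/s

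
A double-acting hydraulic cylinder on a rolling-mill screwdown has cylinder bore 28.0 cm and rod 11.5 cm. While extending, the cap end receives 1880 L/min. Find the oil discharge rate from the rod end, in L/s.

Q_out ≈ 26.0 L/s

Cap-side area A_cap = π/4 × (28.0 cm)² = 615.8 cm^2
Rod-side annular area A_ann = π/4 × (28.0² − 11.5²) = 511.9 cm^2
Piston speed v = Q_in/A_cap; rod-end outflow Q_out = v × A_ann = Q_in × A_ann/A_cap.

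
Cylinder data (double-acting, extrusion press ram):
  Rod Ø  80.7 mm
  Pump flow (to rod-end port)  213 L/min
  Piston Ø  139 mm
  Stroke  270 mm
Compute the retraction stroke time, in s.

t ≈ 0.765 s

Rod-side annular area A_ann = π/4 × (139² − 80.7²) = 10060 mm^2
Swept volume V = A × L; t = V / Q = A·L / Q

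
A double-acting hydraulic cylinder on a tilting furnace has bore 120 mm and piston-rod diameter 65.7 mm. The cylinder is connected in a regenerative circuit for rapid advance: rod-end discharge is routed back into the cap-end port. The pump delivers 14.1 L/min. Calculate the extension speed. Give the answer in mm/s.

In regeneration the rod-end outflow joins the pump flow into the cap end, so the net volume the pump must supply per unit advance equals the rod cross-section area.
Rod cross-section A_rod = π/4 × (65.7 mm)² = 3390 mm^2
v = Q_pump / A_rod

v ≈ 69.3 mm/s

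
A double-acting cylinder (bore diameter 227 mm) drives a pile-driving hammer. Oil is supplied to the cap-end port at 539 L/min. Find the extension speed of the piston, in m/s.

Cap-side area A_cap = π/4 × (227 mm)² = 40470 mm^2
v = Q / A

v ≈ 0.222 m/s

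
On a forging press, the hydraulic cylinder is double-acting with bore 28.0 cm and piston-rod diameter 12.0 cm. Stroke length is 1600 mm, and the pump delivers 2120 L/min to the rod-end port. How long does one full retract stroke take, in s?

Rod-side annular area A_ann = π/4 × (28.0² − 12.0²) = 502.7 cm^2
Swept volume V = A × L; t = V / Q = A·L / Q

t ≈ 2.28 s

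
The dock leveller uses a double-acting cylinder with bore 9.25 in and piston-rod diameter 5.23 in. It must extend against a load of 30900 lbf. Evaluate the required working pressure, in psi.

P ≈ 460 psi

Cap-side area A_cap = π/4 × (9.25 in)² = 67.20 in^2
P = F / A = 30900 lbf / A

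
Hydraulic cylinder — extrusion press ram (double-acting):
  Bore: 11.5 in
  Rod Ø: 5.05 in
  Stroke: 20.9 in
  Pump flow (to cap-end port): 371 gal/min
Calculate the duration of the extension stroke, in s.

Cap-side area A_cap = π/4 × (11.5 in)² = 103.9 in^2
Swept volume V = A × L; t = V / Q = A·L / Q

t ≈ 1.52 s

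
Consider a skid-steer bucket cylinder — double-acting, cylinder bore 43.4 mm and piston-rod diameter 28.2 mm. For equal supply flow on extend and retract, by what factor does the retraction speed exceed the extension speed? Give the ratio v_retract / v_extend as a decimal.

Cap-side area A_cap = π/4 × (43.4 mm)² = 1479 mm^2
Rod-side annular area A_ann = π/4 × (43.4² − 28.2²) = 854.8 mm^2
For equal Q, v ∝ 1/A, so v_ret/v_ext = A_cap/A_ann.

v_ret/v_ext ≈ 1.73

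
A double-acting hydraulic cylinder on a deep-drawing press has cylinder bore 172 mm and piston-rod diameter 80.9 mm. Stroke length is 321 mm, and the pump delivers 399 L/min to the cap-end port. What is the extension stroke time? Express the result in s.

t ≈ 1.12 s

Cap-side area A_cap = π/4 × (172 mm)² = 23240 mm^2
Swept volume V = A × L; t = V / Q = A·L / Q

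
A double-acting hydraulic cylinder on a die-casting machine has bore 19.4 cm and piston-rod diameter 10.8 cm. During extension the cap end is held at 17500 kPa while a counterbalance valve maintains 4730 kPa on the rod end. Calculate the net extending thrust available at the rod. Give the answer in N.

Cap-side area A_cap = π/4 × (19.4 cm)² = 295.6 cm^2
Rod-side annular area A_ann = π/4 × (19.4² − 10.8²) = 204.0 cm^2
Net thrust = P_cap·A_cap − P_rod·A_ann = 5.173e5 N − 96480 N

F ≈ 4.21e5 N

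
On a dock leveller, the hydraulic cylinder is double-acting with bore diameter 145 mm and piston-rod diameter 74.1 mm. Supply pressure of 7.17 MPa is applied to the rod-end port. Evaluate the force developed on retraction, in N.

Rod-side annular area A_ann = π/4 × (145² − 74.1²) = 12200 mm^2
On retraction the pressure acts on the annular area (bore minus rod).
F = P × A_ann

F ≈ 87500 N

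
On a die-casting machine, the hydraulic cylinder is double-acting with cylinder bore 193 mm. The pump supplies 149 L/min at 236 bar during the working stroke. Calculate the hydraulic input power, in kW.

W ≈ 58.6 kW

Hydraulic power = P × Q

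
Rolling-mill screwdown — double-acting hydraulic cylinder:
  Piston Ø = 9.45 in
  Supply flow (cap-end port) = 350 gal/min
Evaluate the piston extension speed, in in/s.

Cap-side area A_cap = π/4 × (9.45 in)² = 70.14 in^2
v = Q / A

v ≈ 19.2 in/s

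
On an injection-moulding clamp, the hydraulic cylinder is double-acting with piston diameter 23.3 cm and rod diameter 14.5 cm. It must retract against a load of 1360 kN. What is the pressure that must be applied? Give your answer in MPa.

P ≈ 52.1 MPa

Rod-side annular area A_ann = π/4 × (23.3² − 14.5²) = 261.3 cm^2
Retraction: pressure acts on the annular area.
P = F / A = 1360 kN / A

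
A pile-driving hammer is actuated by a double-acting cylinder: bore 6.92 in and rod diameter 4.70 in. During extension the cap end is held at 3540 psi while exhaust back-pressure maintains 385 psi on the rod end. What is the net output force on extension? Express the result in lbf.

F ≈ 1.25e5 lbf

Cap-side area A_cap = π/4 × (6.92 in)² = 37.61 in^2
Rod-side annular area A_ann = π/4 × (6.92² − 4.70²) = 20.26 in^2
Net thrust = P_cap·A_cap − P_rod·A_ann = 1.331e5 lbf − 7800 lbf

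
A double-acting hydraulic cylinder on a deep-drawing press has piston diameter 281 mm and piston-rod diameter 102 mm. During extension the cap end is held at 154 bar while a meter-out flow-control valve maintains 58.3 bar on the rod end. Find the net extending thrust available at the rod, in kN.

Cap-side area A_cap = π/4 × (281 mm)² = 62020 mm^2
Rod-side annular area A_ann = π/4 × (281² − 102²) = 53840 mm^2
Net thrust = P_cap·A_cap − P_rod·A_ann = 955.0 kN − 313.9 kN

F ≈ 641 kN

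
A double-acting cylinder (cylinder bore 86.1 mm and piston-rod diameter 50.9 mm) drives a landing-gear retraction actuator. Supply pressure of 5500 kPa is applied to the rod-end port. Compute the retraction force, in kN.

Rod-side annular area A_ann = π/4 × (86.1² − 50.9²) = 3788 mm^2
On retraction the pressure acts on the annular area (bore minus rod).
F = P × A_ann

F ≈ 20.8 kN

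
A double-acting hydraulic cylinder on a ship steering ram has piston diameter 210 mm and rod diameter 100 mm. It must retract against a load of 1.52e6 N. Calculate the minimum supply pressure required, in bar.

P ≈ 568 bar

Rod-side annular area A_ann = π/4 × (210² − 100²) = 26780 mm^2
Retraction: pressure acts on the annular area.
P = F / A = 1.52e6 N / A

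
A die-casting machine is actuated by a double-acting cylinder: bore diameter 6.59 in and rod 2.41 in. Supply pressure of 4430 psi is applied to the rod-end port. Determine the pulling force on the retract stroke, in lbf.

F ≈ 1.31e5 lbf

Rod-side annular area A_ann = π/4 × (6.59² − 2.41²) = 29.55 in^2
On retraction the pressure acts on the annular area (bore minus rod).
F = P × A_ann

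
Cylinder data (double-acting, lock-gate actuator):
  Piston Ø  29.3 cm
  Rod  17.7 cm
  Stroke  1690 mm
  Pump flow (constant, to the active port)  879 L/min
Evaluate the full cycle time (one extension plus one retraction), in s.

Cap-side area A_cap = π/4 × (29.3 cm)² = 674.3 cm^2
Rod-side annular area A_ann = π/4 × (29.3² − 17.7²) = 428.2 cm^2
t_ext = A_cap·L/Q = 7.778 s
t_ret = A_ann·L/Q = 4.940 s
t_cycle = t_ext + t_ret

t ≈ 12.7 s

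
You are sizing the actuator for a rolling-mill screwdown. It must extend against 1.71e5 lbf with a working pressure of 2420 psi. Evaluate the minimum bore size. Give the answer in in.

D ≈ 9.49 in

Extension force acts on the full piston face: F = P × (π/4)D².
D = √(4F / (πP)) = √(4 × 1.71e5 lbf / (π × 2420 psi))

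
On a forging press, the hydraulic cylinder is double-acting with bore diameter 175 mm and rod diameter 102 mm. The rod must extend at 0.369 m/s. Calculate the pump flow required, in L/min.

Q ≈ 533 L/min

Cap-side area A_cap = π/4 × (175 mm)² = 24050 mm^2
Q = A × v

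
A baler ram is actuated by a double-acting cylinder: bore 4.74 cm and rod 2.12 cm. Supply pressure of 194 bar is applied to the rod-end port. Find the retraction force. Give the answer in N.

F ≈ 27400 N

Rod-side annular area A_ann = π/4 × (4.74² − 2.12²) = 14.12 cm^2
On retraction the pressure acts on the annular area (bore minus rod).
F = P × A_ann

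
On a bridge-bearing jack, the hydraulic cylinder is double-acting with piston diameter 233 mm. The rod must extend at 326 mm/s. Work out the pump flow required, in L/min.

Cap-side area A_cap = π/4 × (233 mm)² = 42640 mm^2
Q = A × v

Q ≈ 834 L/min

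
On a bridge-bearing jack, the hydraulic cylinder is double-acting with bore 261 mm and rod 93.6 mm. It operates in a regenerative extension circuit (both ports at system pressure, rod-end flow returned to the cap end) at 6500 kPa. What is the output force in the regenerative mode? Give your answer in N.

F ≈ 44700 N

With equal pressure on both faces, forces on the annular region cancel; the net push is pressure × rod cross-section.
Rod cross-section A_rod = π/4 × (93.6 mm)² = 6881 mm^2
F = P × A_rod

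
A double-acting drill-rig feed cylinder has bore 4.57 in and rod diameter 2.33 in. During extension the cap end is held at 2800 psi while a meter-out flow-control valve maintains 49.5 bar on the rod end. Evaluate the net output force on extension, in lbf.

Cap-side area A_cap = π/4 × (4.57 in)² = 16.40 in^2
Rod-side annular area A_ann = π/4 × (4.57² − 2.33²) = 12.14 in^2
Net thrust = P_cap·A_cap − P_rod·A_ann = 45930 lbf − 8715 lbf

F ≈ 37200 lbf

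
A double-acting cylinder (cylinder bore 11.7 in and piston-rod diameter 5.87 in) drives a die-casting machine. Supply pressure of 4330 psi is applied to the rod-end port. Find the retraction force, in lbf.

F ≈ 3.48e5 lbf

Rod-side annular area A_ann = π/4 × (11.7² − 5.87²) = 80.45 in^2
On retraction the pressure acts on the annular area (bore minus rod).
F = P × A_ann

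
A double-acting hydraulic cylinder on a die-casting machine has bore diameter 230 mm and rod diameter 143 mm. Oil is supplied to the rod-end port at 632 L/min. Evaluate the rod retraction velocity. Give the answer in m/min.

Rod-side annular area A_ann = π/4 × (230² − 143²) = 25490 mm^2
Flow into the rod-end port fills the annular volume.
v = Q / A

v ≈ 24.8 m/min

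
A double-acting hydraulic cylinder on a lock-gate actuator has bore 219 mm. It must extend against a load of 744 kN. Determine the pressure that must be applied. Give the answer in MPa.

Cap-side area A_cap = π/4 × (219 mm)² = 37670 mm^2
P = F / A = 744 kN / A

P ≈ 19.8 MPa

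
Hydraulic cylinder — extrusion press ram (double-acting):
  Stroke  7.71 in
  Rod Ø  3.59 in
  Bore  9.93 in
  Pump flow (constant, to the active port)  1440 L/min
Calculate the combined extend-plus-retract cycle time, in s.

Cap-side area A_cap = π/4 × (9.93 in)² = 77.44 in^2
Rod-side annular area A_ann = π/4 × (9.93² − 3.59²) = 67.32 in^2
t_ext = A_cap·L/Q = 0.4077 s
t_ret = A_ann·L/Q = 0.3544 s
t_cycle = t_ext + t_ret

t ≈ 0.762 s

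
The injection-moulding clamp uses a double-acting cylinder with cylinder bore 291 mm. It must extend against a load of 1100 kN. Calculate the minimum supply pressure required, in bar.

Cap-side area A_cap = π/4 × (291 mm)² = 66510 mm^2
P = F / A = 1100 kN / A

P ≈ 165 bar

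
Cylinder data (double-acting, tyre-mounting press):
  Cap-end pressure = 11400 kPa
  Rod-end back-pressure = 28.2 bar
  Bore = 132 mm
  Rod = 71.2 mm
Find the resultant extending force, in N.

Cap-side area A_cap = π/4 × (132 mm)² = 13680 mm^2
Rod-side annular area A_ann = π/4 × (132² − 71.2²) = 9703 mm^2
Net thrust = P_cap·A_cap − P_rod·A_ann = 1.560e5 N − 27360 N

F ≈ 1.29e5 N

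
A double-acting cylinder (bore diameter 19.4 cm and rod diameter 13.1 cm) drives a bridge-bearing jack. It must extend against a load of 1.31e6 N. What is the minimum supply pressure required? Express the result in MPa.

Cap-side area A_cap = π/4 × (19.4 cm)² = 295.6 cm^2
P = F / A = 1.31e6 N / A

P ≈ 44.3 MPa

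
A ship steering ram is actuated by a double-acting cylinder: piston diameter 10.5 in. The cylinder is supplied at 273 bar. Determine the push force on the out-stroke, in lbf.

F ≈ 3.43e5 lbf

Cap-side area A_cap = π/4 × (10.5 in)² = 86.59 in^2
F = P × A_cap = 273 bar × A_cap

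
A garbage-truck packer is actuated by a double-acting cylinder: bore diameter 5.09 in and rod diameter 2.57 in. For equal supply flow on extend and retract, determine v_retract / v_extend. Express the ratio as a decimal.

v_ret/v_ext ≈ 1.34

Cap-side area A_cap = π/4 × (5.09 in)² = 20.35 in^2
Rod-side annular area A_ann = π/4 × (5.09² − 2.57²) = 15.16 in^2
For equal Q, v ∝ 1/A, so v_ret/v_ext = A_cap/A_ann.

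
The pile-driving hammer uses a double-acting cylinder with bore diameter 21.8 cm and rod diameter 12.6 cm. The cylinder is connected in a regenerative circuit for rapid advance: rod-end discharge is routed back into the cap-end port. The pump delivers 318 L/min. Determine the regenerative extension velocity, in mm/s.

v ≈ 425 mm/s

In regeneration the rod-end outflow joins the pump flow into the cap end, so the net volume the pump must supply per unit advance equals the rod cross-section area.
Rod cross-section A_rod = π/4 × (12.6 cm)² = 124.7 cm^2
v = Q_pump / A_rod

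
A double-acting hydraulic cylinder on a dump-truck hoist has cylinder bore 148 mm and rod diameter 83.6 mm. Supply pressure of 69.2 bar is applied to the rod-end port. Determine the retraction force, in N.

Rod-side annular area A_ann = π/4 × (148² − 83.6²) = 11710 mm^2
On retraction the pressure acts on the annular area (bore minus rod).
F = P × A_ann

F ≈ 81100 N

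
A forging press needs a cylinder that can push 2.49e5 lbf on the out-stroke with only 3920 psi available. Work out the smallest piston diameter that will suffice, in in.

D ≈ 8.99 in

Extension force acts on the full piston face: F = P × (π/4)D².
D = √(4F / (πP)) = √(4 × 2.49e5 lbf / (π × 3920 psi))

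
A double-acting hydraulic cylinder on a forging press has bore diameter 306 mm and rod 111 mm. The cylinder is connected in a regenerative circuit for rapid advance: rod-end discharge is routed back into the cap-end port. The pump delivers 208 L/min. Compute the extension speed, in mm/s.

v ≈ 358 mm/s

In regeneration the rod-end outflow joins the pump flow into the cap end, so the net volume the pump must supply per unit advance equals the rod cross-section area.
Rod cross-section A_rod = π/4 × (111 mm)² = 9677 mm^2
v = Q_pump / A_rod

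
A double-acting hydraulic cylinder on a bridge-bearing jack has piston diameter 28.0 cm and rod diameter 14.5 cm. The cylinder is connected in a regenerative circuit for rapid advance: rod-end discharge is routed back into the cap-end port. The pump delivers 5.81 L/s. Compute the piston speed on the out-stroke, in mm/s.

In regeneration the rod-end outflow joins the pump flow into the cap end, so the net volume the pump must supply per unit advance equals the rod cross-section area.
Rod cross-section A_rod = π/4 × (14.5 cm)² = 165.1 cm^2
v = Q_pump / A_rod

v ≈ 352 mm/s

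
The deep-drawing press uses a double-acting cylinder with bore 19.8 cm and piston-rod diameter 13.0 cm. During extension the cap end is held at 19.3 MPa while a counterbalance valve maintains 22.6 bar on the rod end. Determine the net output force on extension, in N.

F ≈ 5.55e5 N

Cap-side area A_cap = π/4 × (19.8 cm)² = 307.9 cm^2
Rod-side annular area A_ann = π/4 × (19.8² − 13.0²) = 175.2 cm^2
Net thrust = P_cap·A_cap − P_rod·A_ann = 5.943e5 N − 39590 N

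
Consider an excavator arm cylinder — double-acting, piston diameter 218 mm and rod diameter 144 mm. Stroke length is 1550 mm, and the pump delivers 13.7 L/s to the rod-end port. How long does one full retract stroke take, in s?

Rod-side annular area A_ann = π/4 × (218² − 144²) = 21040 mm^2
Swept volume V = A × L; t = V / Q = A·L / Q

t ≈ 2.38 s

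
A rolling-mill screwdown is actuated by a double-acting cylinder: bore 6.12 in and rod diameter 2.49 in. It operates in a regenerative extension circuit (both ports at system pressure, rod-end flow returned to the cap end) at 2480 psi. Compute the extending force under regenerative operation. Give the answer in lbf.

F ≈ 12100 lbf

With equal pressure on both faces, forces on the annular region cancel; the net push is pressure × rod cross-section.
Rod cross-section A_rod = π/4 × (2.49 in)² = 4.870 in^2
F = P × A_rod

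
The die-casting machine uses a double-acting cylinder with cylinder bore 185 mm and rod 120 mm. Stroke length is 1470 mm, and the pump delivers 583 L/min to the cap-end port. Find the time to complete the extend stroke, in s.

t ≈ 4.07 s

Cap-side area A_cap = π/4 × (185 mm)² = 26880 mm^2
Swept volume V = A × L; t = V / Q = A·L / Q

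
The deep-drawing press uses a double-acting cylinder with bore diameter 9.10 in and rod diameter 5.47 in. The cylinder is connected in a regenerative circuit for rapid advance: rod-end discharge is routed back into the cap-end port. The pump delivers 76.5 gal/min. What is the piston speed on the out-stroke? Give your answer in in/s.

v ≈ 12.5 in/s

In regeneration the rod-end outflow joins the pump flow into the cap end, so the net volume the pump must supply per unit advance equals the rod cross-section area.
Rod cross-section A_rod = π/4 × (5.47 in)² = 23.50 in^2
v = Q_pump / A_rod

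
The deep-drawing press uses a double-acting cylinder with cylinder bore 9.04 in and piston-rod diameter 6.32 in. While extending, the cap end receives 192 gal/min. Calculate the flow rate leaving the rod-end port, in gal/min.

Cap-side area A_cap = π/4 × (9.04 in)² = 64.18 in^2
Rod-side annular area A_ann = π/4 × (9.04² − 6.32²) = 32.81 in^2
Piston speed v = Q_in/A_cap; rod-end outflow Q_out = v × A_ann = Q_in × A_ann/A_cap.

Q_out ≈ 98.2 gal/min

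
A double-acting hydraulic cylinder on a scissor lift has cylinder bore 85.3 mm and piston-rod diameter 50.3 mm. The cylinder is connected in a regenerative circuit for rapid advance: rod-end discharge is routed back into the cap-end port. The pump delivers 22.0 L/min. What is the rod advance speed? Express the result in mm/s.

In regeneration the rod-end outflow joins the pump flow into the cap end, so the net volume the pump must supply per unit advance equals the rod cross-section area.
Rod cross-section A_rod = π/4 × (50.3 mm)² = 1987 mm^2
v = Q_pump / A_rod

v ≈ 185 mm/s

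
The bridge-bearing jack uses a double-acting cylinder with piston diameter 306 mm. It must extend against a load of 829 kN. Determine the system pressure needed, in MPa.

Cap-side area A_cap = π/4 × (306 mm)² = 73540 mm^2
P = F / A = 829 kN / A

P ≈ 11.3 MPa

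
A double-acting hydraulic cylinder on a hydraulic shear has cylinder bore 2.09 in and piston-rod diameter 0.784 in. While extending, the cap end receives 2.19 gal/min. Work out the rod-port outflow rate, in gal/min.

Q_out ≈ 1.88 gal/min

Cap-side area A_cap = π/4 × (2.09 in)² = 3.431 in^2
Rod-side annular area A_ann = π/4 × (2.09² − 0.784²) = 2.948 in^2
Piston speed v = Q_in/A_cap; rod-end outflow Q_out = v × A_ann = Q_in × A_ann/A_cap.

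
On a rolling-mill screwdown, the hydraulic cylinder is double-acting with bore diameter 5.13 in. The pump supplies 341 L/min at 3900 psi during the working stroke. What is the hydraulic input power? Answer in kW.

Hydraulic power = P × Q

W ≈ 153 kW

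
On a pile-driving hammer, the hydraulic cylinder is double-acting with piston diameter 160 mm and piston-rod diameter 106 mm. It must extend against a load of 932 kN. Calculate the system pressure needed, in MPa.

Cap-side area A_cap = π/4 × (160 mm)² = 20110 mm^2
P = F / A = 932 kN / A

P ≈ 46.4 MPa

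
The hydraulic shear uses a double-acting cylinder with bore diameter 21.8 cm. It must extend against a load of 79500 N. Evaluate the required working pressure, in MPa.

P ≈ 2.13 MPa

Cap-side area A_cap = π/4 × (21.8 cm)² = 373.3 cm^2
P = F / A = 79500 N / A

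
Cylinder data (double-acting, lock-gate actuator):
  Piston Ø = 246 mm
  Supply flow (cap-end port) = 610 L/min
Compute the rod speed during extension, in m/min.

v ≈ 12.8 m/min

Cap-side area A_cap = π/4 × (246 mm)² = 47530 mm^2
v = Q / A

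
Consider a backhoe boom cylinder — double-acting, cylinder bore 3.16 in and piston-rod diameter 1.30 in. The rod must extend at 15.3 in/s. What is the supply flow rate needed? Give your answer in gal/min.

Q ≈ 31.2 gal/min

Cap-side area A_cap = π/4 × (3.16 in)² = 7.843 in^2
Q = A × v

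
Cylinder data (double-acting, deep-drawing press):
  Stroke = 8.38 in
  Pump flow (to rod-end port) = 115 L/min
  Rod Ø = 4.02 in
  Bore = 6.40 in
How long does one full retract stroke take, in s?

t ≈ 1.40 s

Rod-side annular area A_ann = π/4 × (6.40² − 4.02²) = 19.48 in^2
Swept volume V = A × L; t = V / Q = A·L / Q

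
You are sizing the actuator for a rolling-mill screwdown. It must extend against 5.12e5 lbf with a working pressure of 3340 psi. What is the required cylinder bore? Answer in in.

D ≈ 14.0 in

Extension force acts on the full piston face: F = P × (π/4)D².
D = √(4F / (πP)) = √(4 × 5.12e5 lbf / (π × 3340 psi))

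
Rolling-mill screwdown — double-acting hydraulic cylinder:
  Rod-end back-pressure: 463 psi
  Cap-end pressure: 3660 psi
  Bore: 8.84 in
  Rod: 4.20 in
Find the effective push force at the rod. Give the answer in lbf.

Cap-side area A_cap = π/4 × (8.84 in)² = 61.38 in^2
Rod-side annular area A_ann = π/4 × (8.84² − 4.20²) = 47.52 in^2
Net thrust = P_cap·A_cap − P_rod·A_ann = 2.246e5 lbf − 22000 lbf

F ≈ 2.03e5 lbf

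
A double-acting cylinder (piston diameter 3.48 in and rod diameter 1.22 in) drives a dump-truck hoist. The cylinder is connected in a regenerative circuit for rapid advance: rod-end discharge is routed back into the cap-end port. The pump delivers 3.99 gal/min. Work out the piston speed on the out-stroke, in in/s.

v ≈ 13.1 in/s

In regeneration the rod-end outflow joins the pump flow into the cap end, so the net volume the pump must supply per unit advance equals the rod cross-section area.
Rod cross-section A_rod = π/4 × (1.22 in)² = 1.169 in^2
v = Q_pump / A_rod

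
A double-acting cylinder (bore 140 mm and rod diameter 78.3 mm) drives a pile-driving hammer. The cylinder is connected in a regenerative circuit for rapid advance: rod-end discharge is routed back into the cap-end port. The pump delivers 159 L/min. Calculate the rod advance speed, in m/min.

In regeneration the rod-end outflow joins the pump flow into the cap end, so the net volume the pump must supply per unit advance equals the rod cross-section area.
Rod cross-section A_rod = π/4 × (78.3 mm)² = 4815 mm^2
v = Q_pump / A_rod

v ≈ 33.0 m/min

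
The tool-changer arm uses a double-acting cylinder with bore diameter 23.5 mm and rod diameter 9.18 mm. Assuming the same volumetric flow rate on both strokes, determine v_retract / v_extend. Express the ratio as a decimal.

v_ret/v_ext ≈ 1.18

Cap-side area A_cap = π/4 × (23.5 mm)² = 433.7 mm^2
Rod-side annular area A_ann = π/4 × (23.5² − 9.18²) = 367.5 mm^2
For equal Q, v ∝ 1/A, so v_ret/v_ext = A_cap/A_ann.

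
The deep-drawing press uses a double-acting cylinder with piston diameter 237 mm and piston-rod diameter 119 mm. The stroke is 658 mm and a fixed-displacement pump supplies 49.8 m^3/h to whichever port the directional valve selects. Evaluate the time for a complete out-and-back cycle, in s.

t ≈ 3.67 s

Cap-side area A_cap = π/4 × (237 mm)² = 44120 mm^2
Rod-side annular area A_ann = π/4 × (237² − 119²) = 32990 mm^2
t_ext = A_cap·L/Q = 2.098 s
t_ret = A_ann·L/Q = 1.569 s
t_cycle = t_ext + t_ret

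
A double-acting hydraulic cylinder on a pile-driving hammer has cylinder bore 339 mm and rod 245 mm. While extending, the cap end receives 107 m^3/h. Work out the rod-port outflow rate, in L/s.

Cap-side area A_cap = π/4 × (339 mm)² = 90260 mm^2
Rod-side annular area A_ann = π/4 × (339² − 245²) = 43120 mm^2
Piston speed v = Q_in/A_cap; rod-end outflow Q_out = v × A_ann = Q_in × A_ann/A_cap.

Q_out ≈ 14.2 L/s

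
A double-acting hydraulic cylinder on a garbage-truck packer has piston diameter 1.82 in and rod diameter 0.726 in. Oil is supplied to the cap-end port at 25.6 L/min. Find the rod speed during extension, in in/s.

v ≈ 10.0 in/s

Cap-side area A_cap = π/4 × (1.82 in)² = 2.602 in^2
v = Q / A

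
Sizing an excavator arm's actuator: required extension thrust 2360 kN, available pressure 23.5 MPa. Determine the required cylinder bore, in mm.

D ≈ 358 mm

Extension force acts on the full piston face: F = P × (π/4)D².
D = √(4F / (πP)) = √(4 × 2360 kN / (π × 23.5 MPa))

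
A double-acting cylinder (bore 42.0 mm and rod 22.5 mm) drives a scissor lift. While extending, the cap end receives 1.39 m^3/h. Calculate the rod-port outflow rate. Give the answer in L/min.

Q_out ≈ 16.5 L/min

Cap-side area A_cap = π/4 × (42.0 mm)² = 1385 mm^2
Rod-side annular area A_ann = π/4 × (42.0² − 22.5²) = 987.8 mm^2
Piston speed v = Q_in/A_cap; rod-end outflow Q_out = v × A_ann = Q_in × A_ann/A_cap.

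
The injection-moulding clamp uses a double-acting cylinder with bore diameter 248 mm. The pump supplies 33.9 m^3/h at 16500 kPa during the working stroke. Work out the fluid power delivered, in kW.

W ≈ 155 kW

Hydraulic power = P × Q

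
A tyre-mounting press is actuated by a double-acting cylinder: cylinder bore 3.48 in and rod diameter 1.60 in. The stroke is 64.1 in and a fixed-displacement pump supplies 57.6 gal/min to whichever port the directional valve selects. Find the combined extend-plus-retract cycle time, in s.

t ≈ 4.92 s

Cap-side area A_cap = π/4 × (3.48 in)² = 9.511 in^2
Rod-side annular area A_ann = π/4 × (3.48² − 1.60²) = 7.501 in^2
t_ext = A_cap·L/Q = 2.749 s
t_ret = A_ann·L/Q = 2.168 s
t_cycle = t_ext + t_ret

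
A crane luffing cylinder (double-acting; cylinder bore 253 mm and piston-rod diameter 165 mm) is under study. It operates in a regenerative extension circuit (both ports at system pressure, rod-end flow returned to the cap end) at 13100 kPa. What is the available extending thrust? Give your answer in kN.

With equal pressure on both faces, forces on the annular region cancel; the net push is pressure × rod cross-section.
Rod cross-section A_rod = π/4 × (165 mm)² = 21380 mm^2
F = P × A_rod

F ≈ 280 kN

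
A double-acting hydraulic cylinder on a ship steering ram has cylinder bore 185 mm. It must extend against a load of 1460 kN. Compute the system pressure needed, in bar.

Cap-side area A_cap = π/4 × (185 mm)² = 26880 mm^2
P = F / A = 1460 kN / A

P ≈ 543 bar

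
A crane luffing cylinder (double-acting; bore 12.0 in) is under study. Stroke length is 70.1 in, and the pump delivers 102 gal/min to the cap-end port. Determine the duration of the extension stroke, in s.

t ≈ 20.2 s

Cap-side area A_cap = π/4 × (12.0 in)² = 113.1 in^2
Swept volume V = A × L; t = V / Q = A·L / Q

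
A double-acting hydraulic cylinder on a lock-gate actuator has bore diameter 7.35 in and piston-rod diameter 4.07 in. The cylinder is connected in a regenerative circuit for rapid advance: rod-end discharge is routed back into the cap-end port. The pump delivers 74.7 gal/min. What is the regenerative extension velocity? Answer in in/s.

v ≈ 22.1 in/s

In regeneration the rod-end outflow joins the pump flow into the cap end, so the net volume the pump must supply per unit advance equals the rod cross-section area.
Rod cross-section A_rod = π/4 × (4.07 in)² = 13.01 in^2
v = Q_pump / A_rod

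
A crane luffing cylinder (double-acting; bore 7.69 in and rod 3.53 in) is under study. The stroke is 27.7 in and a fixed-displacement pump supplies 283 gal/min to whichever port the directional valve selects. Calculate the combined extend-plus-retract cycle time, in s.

Cap-side area A_cap = π/4 × (7.69 in)² = 46.45 in^2
Rod-side annular area A_ann = π/4 × (7.69² − 3.53²) = 36.66 in^2
t_ext = A_cap·L/Q = 1.181 s
t_ret = A_ann·L/Q = 0.9320 s
t_cycle = t_ext + t_ret

t ≈ 2.11 s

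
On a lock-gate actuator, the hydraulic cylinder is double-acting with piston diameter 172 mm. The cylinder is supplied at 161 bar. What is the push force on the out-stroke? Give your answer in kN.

F ≈ 374 kN

Cap-side area A_cap = π/4 × (172 mm)² = 23240 mm^2
F = P × A_cap = 161 bar × A_cap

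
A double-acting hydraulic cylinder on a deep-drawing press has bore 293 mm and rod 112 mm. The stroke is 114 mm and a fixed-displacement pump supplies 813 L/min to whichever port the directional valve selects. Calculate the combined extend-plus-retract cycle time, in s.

t ≈ 1.05 s

Cap-side area A_cap = π/4 × (293 mm)² = 67430 mm^2
Rod-side annular area A_ann = π/4 × (293² − 112²) = 57570 mm^2
t_ext = A_cap·L/Q = 0.5673 s
t_ret = A_ann·L/Q = 0.4844 s
t_cycle = t_ext + t_ret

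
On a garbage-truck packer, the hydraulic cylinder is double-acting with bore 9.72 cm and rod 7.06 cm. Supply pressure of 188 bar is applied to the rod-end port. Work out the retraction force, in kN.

Rod-side annular area A_ann = π/4 × (9.72² − 7.06²) = 35.06 cm^2
On retraction the pressure acts on the annular area (bore minus rod).
F = P × A_ann

F ≈ 65.9 kN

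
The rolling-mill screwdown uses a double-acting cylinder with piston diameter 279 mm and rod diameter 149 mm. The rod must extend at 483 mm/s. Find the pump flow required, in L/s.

Cap-side area A_cap = π/4 × (279 mm)² = 61140 mm^2
Q = A × v

Q ≈ 29.5 L/s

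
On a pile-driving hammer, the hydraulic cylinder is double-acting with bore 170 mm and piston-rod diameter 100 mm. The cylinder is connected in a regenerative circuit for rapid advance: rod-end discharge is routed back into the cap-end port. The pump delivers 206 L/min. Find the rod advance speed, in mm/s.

v ≈ 437 mm/s

In regeneration the rod-end outflow joins the pump flow into the cap end, so the net volume the pump must supply per unit advance equals the rod cross-section area.
Rod cross-section A_rod = π/4 × (100 mm)² = 7854 mm^2
v = Q_pump / A_rod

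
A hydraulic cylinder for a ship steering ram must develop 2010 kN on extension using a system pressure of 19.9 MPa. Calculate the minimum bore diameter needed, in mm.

Extension force acts on the full piston face: F = P × (π/4)D².
D = √(4F / (πP)) = √(4 × 2010 kN / (π × 19.9 MPa))

D ≈ 359 mm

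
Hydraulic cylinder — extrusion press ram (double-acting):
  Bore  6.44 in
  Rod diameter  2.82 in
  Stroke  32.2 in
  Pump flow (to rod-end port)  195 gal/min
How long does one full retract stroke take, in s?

t ≈ 1.13 s

Rod-side annular area A_ann = π/4 × (6.44² − 2.82²) = 26.33 in^2
Swept volume V = A × L; t = V / Q = A·L / Q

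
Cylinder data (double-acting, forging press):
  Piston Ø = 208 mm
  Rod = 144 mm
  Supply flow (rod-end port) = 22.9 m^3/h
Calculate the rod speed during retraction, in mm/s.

Rod-side annular area A_ann = π/4 × (208² − 144²) = 17690 mm^2
Flow into the rod-end port fills the annular volume.
v = Q / A

v ≈ 360 mm/s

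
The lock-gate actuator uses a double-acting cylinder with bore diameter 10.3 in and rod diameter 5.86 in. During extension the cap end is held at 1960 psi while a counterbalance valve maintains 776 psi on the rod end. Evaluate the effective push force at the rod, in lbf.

Cap-side area A_cap = π/4 × (10.3 in)² = 83.32 in^2
Rod-side annular area A_ann = π/4 × (10.3² − 5.86²) = 56.35 in^2
Net thrust = P_cap·A_cap − P_rod·A_ann = 1.633e5 lbf − 43730 lbf

F ≈ 1.20e5 lbf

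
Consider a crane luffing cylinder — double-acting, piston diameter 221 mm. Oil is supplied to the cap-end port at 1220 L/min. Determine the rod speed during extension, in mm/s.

v ≈ 530 mm/s

Cap-side area A_cap = π/4 × (221 mm)² = 38360 mm^2
v = Q / A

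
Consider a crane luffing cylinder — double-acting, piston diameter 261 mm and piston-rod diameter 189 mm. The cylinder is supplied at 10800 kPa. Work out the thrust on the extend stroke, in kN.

Cap-side area A_cap = π/4 × (261 mm)² = 53500 mm^2
F = P × A_cap = 10800 kPa × A_cap

F ≈ 578 kN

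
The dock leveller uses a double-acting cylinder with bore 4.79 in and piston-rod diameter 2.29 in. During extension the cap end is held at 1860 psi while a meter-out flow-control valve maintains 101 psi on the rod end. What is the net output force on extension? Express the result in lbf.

Cap-side area A_cap = π/4 × (4.79 in)² = 18.02 in^2
Rod-side annular area A_ann = π/4 × (4.79² − 2.29²) = 13.90 in^2
Net thrust = P_cap·A_cap − P_rod·A_ann = 33520 lbf − 1404 lbf

F ≈ 32100 lbf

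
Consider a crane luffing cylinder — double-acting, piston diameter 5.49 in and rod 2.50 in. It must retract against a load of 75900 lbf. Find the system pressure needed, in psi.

P ≈ 4050 psi

Rod-side annular area A_ann = π/4 × (5.49² − 2.50²) = 18.76 in^2
Retraction: pressure acts on the annular area.
P = F / A = 75900 lbf / A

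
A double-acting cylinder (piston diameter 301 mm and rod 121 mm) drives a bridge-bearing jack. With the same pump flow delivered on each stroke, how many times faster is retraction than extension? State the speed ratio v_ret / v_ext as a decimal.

Cap-side area A_cap = π/4 × (301 mm)² = 71160 mm^2
Rod-side annular area A_ann = π/4 × (301² − 121²) = 59660 mm^2
For equal Q, v ∝ 1/A, so v_ret/v_ext = A_cap/A_ann.

v_ret/v_ext ≈ 1.19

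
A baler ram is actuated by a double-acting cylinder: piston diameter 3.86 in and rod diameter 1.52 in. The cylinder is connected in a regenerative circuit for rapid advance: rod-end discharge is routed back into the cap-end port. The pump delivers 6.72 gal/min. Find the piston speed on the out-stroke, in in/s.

v ≈ 14.3 in/s

In regeneration the rod-end outflow joins the pump flow into the cap end, so the net volume the pump must supply per unit advance equals the rod cross-section area.
Rod cross-section A_rod = π/4 × (1.52 in)² = 1.815 in^2
v = Q_pump / A_rod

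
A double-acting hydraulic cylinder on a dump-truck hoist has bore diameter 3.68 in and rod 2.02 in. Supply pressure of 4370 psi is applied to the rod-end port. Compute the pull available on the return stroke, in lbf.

F ≈ 32500 lbf

Rod-side annular area A_ann = π/4 × (3.68² − 2.02²) = 7.431 in^2
On retraction the pressure acts on the annular area (bore minus rod).
F = P × A_ann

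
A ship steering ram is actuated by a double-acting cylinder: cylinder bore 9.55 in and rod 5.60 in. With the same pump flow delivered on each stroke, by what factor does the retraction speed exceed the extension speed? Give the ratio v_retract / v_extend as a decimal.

v_ret/v_ext ≈ 1.52

Cap-side area A_cap = π/4 × (9.55 in)² = 71.63 in^2
Rod-side annular area A_ann = π/4 × (9.55² − 5.60²) = 47.00 in^2
For equal Q, v ∝ 1/A, so v_ret/v_ext = A_cap/A_ann.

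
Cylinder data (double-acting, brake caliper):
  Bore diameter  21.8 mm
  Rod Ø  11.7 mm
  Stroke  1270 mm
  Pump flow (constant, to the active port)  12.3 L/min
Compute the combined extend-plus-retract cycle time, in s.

Cap-side area A_cap = π/4 × (21.8 mm)² = 373.3 mm^2
Rod-side annular area A_ann = π/4 × (21.8² − 11.7²) = 265.7 mm^2
t_ext = A_cap·L/Q = 2.312 s
t_ret = A_ann·L/Q = 1.646 s
t_cycle = t_ext + t_ret

t ≈ 3.96 s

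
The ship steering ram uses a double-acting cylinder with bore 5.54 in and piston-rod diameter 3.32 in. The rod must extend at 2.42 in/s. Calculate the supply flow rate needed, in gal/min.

Cap-side area A_cap = π/4 × (5.54 in)² = 24.11 in^2
Q = A × v

Q ≈ 15.2 gal/min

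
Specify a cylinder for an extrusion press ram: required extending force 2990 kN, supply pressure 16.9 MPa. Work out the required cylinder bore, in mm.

Extension force acts on the full piston face: F = P × (π/4)D².
D = √(4F / (πP)) = √(4 × 2990 kN / (π × 16.9 MPa))

D ≈ 475 mm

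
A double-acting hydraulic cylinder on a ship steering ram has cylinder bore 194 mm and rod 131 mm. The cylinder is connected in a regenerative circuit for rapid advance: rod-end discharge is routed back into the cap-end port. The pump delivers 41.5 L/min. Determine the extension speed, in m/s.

In regeneration the rod-end outflow joins the pump flow into the cap end, so the net volume the pump must supply per unit advance equals the rod cross-section area.
Rod cross-section A_rod = π/4 × (131 mm)² = 13480 mm^2
v = Q_pump / A_rod

v ≈ 0.0513 m/s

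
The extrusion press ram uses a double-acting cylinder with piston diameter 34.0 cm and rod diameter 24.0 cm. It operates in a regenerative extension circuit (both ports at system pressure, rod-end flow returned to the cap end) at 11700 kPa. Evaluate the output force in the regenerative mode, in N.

F ≈ 5.29e5 N

With equal pressure on both faces, forces on the annular region cancel; the net push is pressure × rod cross-section.
Rod cross-section A_rod = π/4 × (24.0 cm)² = 452.4 cm^2
F = P × A_rod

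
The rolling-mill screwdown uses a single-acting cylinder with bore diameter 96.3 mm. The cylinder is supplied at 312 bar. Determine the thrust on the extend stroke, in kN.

F ≈ 227 kN

Cap-side area A_cap = π/4 × (96.3 mm)² = 7284 mm^2
F = P × A_cap = 312 bar × A_cap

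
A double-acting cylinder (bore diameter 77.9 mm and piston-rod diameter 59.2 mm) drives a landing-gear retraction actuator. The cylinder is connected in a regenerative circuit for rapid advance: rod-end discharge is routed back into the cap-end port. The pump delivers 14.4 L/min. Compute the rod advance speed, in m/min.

v ≈ 5.23 m/min

In regeneration the rod-end outflow joins the pump flow into the cap end, so the net volume the pump must supply per unit advance equals the rod cross-section area.
Rod cross-section A_rod = π/4 × (59.2 mm)² = 2753 mm^2
v = Q_pump / A_rod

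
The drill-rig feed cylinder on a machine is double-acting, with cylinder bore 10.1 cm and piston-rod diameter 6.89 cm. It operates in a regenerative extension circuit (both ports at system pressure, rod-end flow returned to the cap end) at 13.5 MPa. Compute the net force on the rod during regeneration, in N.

F ≈ 50300 N

With equal pressure on both faces, forces on the annular region cancel; the net push is pressure × rod cross-section.
Rod cross-section A_rod = π/4 × (6.89 cm)² = 37.28 cm^2
F = P × A_rod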